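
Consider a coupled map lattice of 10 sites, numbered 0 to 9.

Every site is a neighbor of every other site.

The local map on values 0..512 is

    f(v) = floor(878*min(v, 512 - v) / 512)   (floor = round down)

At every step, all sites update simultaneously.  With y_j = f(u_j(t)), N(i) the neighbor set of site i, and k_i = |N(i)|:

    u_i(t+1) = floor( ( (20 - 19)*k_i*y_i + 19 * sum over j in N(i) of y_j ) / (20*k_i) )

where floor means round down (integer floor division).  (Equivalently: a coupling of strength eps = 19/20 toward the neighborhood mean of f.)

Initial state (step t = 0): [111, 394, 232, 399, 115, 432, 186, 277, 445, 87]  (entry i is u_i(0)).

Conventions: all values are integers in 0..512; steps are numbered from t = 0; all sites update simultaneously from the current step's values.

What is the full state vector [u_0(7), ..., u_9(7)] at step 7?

Answer: [193, 193, 193, 193, 193, 193, 193, 193, 193, 193]

Derivation:
t=0: [111, 394, 232, 399, 115, 432, 186, 277, 445, 87]
t=1: [232, 231, 220, 231, 231, 235, 225, 220, 236, 234]
t=2: [392, 392, 393, 392, 392, 392, 393, 393, 392, 392]
t=3: [204, 204, 204, 204, 204, 204, 204, 204, 204, 204]
t=4: [349, 349, 349, 349, 349, 349, 349, 349, 349, 349]
t=5: [279, 279, 279, 279, 279, 279, 279, 279, 279, 279]
t=6: [399, 399, 399, 399, 399, 399, 399, 399, 399, 399]
t=7: [193, 193, 193, 193, 193, 193, 193, 193, 193, 193]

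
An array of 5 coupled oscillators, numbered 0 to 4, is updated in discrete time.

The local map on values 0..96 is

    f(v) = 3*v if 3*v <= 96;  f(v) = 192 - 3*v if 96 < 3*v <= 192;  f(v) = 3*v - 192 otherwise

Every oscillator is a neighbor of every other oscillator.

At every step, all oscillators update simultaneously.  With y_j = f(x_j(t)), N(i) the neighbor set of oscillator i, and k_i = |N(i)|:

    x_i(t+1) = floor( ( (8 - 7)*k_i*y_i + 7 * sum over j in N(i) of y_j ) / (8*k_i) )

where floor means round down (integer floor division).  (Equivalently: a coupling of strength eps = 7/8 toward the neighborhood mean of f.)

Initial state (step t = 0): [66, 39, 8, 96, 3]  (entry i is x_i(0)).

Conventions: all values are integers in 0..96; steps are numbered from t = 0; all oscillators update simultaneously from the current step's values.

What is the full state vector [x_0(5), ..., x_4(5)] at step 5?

Answer: [81, 81, 81, 81, 81]

Derivation:
t=0: [66, 39, 8, 96, 3]
t=1: [45, 38, 43, 36, 45]
t=2: [68, 66, 68, 66, 68]
t=3: [9, 9, 9, 9, 9]
t=4: [27, 27, 27, 27, 27]
t=5: [81, 81, 81, 81, 81]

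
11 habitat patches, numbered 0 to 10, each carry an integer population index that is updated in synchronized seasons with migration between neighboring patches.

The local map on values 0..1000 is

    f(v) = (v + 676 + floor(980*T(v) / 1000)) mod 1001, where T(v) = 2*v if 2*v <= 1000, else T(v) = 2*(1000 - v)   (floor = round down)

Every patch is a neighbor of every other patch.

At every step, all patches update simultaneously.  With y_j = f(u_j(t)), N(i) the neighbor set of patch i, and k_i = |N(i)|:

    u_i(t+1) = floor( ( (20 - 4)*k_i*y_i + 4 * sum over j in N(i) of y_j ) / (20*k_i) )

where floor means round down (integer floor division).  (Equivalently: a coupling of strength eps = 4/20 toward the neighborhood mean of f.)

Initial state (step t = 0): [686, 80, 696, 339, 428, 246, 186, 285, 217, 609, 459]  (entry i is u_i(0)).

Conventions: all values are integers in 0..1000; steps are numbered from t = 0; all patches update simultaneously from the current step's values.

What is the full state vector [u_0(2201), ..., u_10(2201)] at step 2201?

Answer: [842, 842, 842, 842, 842, 842, 842, 842, 842, 842, 842]
Key observation: The state at step 23, [842, 842, 842, 842, 842, 842, 842, 842, 842, 842, 842], reappears at step 25: the system is in a cycle of period 2 from step 23 on.  Therefore the state at step 2201 equals the state at step 23 + ((2201 - 23) mod 2) = 23, which is [842, 842, 842, 842, 842, 842, 842, 842, 842, 842, 842].

Derivation:
t=0: [686, 80, 696, 339, 428, 246, 186, 285, 217, 609, 459]
t=1: [881, 831, 873, 649, 854, 434, 295, 524, 367, 158, 145]
t=2: [733, 770, 738, 125, 753, 865, 545, 219, 711, 228, 198]
t=3: [856, 828, 852, 165, 841, 757, 215, 382, 872, 402, 333]
t=4: [790, 811, 793, 283, 801, 864, 398, 784, 777, 830, 670]
t=5: [868, 852, 865, 584, 860, 812, 850, 872, 878, 838, 957]
t=6: [787, 799, 789, 219, 793, 829, 801, 783, 780, 809, 720]
t=7: [867, 858, 865, 433, 862, 836, 857, 870, 872, 851, 917]
t=8: [805, 812, 806, 925, 809, 828, 813, 803, 801, 817, 767]
t=9: [859, 854, 858, 769, 856, 842, 853, 861, 862, 850, 887]
t=10: [811, 815, 812, 878, 814, 824, 816, 810, 809, 818, 790]
t=11: [854, 851, 853, 804, 852, 844, 850, 855, 856, 849, 870]
t=12: [816, 818, 816, 853, 817, 823, 819, 815, 814, 819, 803]
t=13: [850, 848, 850, 823, 849, 844, 847, 851, 851, 847, 860]
t=14: [819, 820, 819, 838, 819, 823, 821, 818, 818, 821, 811]
t=15: [847, 846, 847, 833, 847, 844, 846, 848, 848, 846, 853]
t=16: [821, 822, 821, 832, 821, 823, 822, 820, 820, 822, 817]
t=17: [845, 845, 845, 838, 845, 844, 845, 846, 846, 845, 848]
t=18: [823, 823, 823, 828, 823, 823, 823, 822, 822, 823, 820]
t=19: [844, 844, 844, 840, 844, 844, 844, 844, 844, 844, 846]
t=20: [824, 824, 824, 827, 824, 824, 824, 824, 824, 824, 822]
t=21: [843, 843, 843, 841, 843, 843, 843, 843, 843, 843, 844]
t=22: [825, 825, 825, 826, 825, 825, 825, 825, 825, 825, 824]
t=23: [842, 842, 842, 842, 842, 842, 842, 842, 842, 842, 842]
t=24: [826, 826, 826, 826, 826, 826, 826, 826, 826, 826, 826]
t=25: [842, 842, 842, 842, 842, 842, 842, 842, 842, 842, 842]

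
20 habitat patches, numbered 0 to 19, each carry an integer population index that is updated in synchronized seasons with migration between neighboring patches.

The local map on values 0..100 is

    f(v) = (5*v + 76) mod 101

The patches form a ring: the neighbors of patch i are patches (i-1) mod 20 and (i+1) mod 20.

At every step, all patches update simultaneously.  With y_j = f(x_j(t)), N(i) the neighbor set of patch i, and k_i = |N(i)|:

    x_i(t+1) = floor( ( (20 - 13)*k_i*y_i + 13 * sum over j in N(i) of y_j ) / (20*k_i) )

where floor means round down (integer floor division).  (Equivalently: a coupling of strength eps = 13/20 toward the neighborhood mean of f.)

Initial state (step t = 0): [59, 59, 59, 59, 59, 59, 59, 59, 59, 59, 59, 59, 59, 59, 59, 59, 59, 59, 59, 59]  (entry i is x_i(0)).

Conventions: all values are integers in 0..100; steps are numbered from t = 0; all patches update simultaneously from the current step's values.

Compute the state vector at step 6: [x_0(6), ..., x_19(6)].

Answer: [65, 65, 65, 65, 65, 65, 65, 65, 65, 65, 65, 65, 65, 65, 65, 65, 65, 65, 65, 65]

Derivation:
t=0: [59, 59, 59, 59, 59, 59, 59, 59, 59, 59, 59, 59, 59, 59, 59, 59, 59, 59, 59, 59]
t=1: [68, 68, 68, 68, 68, 68, 68, 68, 68, 68, 68, 68, 68, 68, 68, 68, 68, 68, 68, 68]
t=2: [12, 12, 12, 12, 12, 12, 12, 12, 12, 12, 12, 12, 12, 12, 12, 12, 12, 12, 12, 12]
t=3: [35, 35, 35, 35, 35, 35, 35, 35, 35, 35, 35, 35, 35, 35, 35, 35, 35, 35, 35, 35]
t=4: [49, 49, 49, 49, 49, 49, 49, 49, 49, 49, 49, 49, 49, 49, 49, 49, 49, 49, 49, 49]
t=5: [18, 18, 18, 18, 18, 18, 18, 18, 18, 18, 18, 18, 18, 18, 18, 18, 18, 18, 18, 18]
t=6: [65, 65, 65, 65, 65, 65, 65, 65, 65, 65, 65, 65, 65, 65, 65, 65, 65, 65, 65, 65]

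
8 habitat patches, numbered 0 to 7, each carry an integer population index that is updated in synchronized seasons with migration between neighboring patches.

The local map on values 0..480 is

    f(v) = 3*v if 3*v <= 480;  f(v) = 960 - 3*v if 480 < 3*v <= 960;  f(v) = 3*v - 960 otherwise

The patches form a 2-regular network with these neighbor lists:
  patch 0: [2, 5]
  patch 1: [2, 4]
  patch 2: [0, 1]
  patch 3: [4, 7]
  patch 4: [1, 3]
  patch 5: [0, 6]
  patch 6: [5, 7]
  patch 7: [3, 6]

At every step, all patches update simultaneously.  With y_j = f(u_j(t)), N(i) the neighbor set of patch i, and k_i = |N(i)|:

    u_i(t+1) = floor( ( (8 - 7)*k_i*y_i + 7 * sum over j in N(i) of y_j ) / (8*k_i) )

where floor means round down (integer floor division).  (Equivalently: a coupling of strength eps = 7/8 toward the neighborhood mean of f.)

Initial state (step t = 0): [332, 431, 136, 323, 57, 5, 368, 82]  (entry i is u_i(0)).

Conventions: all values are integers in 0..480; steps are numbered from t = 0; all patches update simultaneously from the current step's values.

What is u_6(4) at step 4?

Answer: u_6(4) = 383

Derivation:
t=0: [332, 431, 136, 323, 57, 5, 368, 82]
t=1: [189, 294, 212, 183, 171, 80, 132, 97]
t=2: [295, 347, 246, 374, 269, 375, 281, 389]
t=3: [178, 174, 96, 177, 125, 104, 177, 147]
t=4: [315, 344, 414, 410, 426, 413, 383, 430]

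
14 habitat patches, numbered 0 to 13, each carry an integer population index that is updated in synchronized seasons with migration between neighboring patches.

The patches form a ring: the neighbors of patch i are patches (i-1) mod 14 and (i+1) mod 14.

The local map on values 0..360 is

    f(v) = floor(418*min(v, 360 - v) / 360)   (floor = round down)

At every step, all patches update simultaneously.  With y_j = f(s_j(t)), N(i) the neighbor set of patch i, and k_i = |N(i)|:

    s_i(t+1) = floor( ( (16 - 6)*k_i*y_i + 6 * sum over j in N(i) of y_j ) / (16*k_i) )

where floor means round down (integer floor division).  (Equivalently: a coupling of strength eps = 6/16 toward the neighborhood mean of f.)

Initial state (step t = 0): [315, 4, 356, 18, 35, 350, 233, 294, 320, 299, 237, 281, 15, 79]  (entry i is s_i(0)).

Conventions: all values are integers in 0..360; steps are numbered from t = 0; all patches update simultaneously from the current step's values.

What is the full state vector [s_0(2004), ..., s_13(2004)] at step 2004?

Answer: [192, 196, 196, 194, 190, 188, 191, 197, 199, 196, 192, 189, 188, 188]
Key observation: The state at step 16, [192, 196, 196, 194, 190, 188, 191, 197, 199, 196, 192, 189, 188, 188], reappears at step 18: the system is in a cycle of period 2 from step 16 on.  Therefore the state at step 2004 equals the state at step 16 + ((2004 - 16) mod 2) = 16, which is [192, 196, 196, 194, 190, 188, 191, 197, 199, 196, 192, 189, 188, 188].

Derivation:
t=0: [315, 4, 356, 18, 35, 350, 233, 294, 320, 299, 237, 281, 15, 79]
t=1: [50, 13, 7, 20, 30, 41, 108, 83, 56, 79, 118, 86, 44, 69]
t=2: [54, 21, 12, 22, 34, 59, 104, 95, 75, 94, 121, 97, 65, 70]
t=3: [58, 29, 17, 25, 41, 72, 108, 107, 95, 110, 128, 110, 83, 76]
t=4: [64, 36, 23, 30, 50, 84, 116, 121, 115, 127, 140, 125, 100, 85]
t=5: [72, 44, 30, 37, 60, 96, 128, 137, 136, 147, 156, 142, 118, 96]
t=6: [82, 53, 38, 45, 71, 110, 143, 156, 159, 169, 175, 162, 137, 110]
t=7: [94, 64, 48, 56, 84, 125, 161, 178, 185, 195, 198, 185, 158, 127]
t=8: [109, 77, 60, 69, 100, 143, 182, 201, 201, 192, 191, 196, 180, 146]
t=9: [127, 92, 74, 84, 118, 164, 194, 188, 186, 193, 194, 194, 197, 168]
t=10: [148, 109, 91, 102, 139, 180, 192, 198, 199, 194, 192, 191, 190, 184]
t=11: [168, 130, 111, 123, 161, 197, 196, 188, 187, 191, 194, 196, 198, 196]
t=12: [185, 154, 134, 147, 178, 188, 191, 197, 199, 196, 192, 190, 188, 190]
t=13: [197, 178, 162, 173, 197, 199, 195, 189, 187, 190, 194, 197, 198, 198]
t=14: [192, 199, 193, 195, 190, 187, 191, 197, 199, 196, 192, 189, 188, 188]
t=15: [194, 189, 191, 192, 196, 198, 195, 189, 187, 190, 194, 197, 198, 198]
t=16: [192, 196, 196, 194, 190, 188, 191, 197, 199, 196, 192, 189, 188, 188]
t=17: [194, 190, 190, 192, 196, 198, 195, 189, 187, 190, 194, 197, 198, 198]
t=18: [192, 196, 196, 194, 190, 188, 191, 197, 199, 196, 192, 189, 188, 188]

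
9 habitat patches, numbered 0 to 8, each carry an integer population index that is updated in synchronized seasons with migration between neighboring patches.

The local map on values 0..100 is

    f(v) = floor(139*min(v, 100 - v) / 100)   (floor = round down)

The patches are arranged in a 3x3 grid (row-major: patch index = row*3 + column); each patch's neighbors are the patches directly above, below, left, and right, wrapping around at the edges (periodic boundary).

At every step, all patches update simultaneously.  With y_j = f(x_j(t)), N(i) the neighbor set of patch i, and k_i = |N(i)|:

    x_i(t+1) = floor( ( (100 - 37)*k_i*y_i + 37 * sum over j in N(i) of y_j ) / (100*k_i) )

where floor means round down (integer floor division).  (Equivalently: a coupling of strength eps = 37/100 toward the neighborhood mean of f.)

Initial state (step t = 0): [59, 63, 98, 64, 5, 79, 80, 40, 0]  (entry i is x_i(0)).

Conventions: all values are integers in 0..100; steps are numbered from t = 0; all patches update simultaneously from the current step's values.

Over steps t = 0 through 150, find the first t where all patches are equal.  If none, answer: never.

Simulating step by step:
t=0: [59, 63, 98, 64, 5, 79, 80, 40, 0]  (not all equal)
t=1: [47, 43, 13, 42, 20, 23, 31, 42, 10]  (not all equal)
t=2: [57, 52, 26, 51, 36, 30, 45, 49, 22]  (not all equal)
t=3: [58, 61, 40, 62, 53, 42, 59, 62, 38]  (not all equal)
t=4: [56, 55, 55, 54, 60, 57, 55, 53, 53]  (not all equal)
t=5: [61, 61, 61, 61, 57, 59, 62, 63, 63]  (not all equal)
t=6: [53, 54, 53, 54, 57, 55, 52, 52, 51]  (not all equal)
t=7: [64, 63, 64, 63, 60, 62, 65, 65, 66]  (not all equal)
t=8: [50, 50, 50, 51, 53, 51, 48, 48, 47]  (not all equal)
t=9: [68, 68, 68, 67, 66, 67, 66, 66, 65]  (not all equal)
t=10: [44, 44, 44, 45, 46, 45, 46, 46, 47]  (not all equal)
t=11: [61, 61, 61, 62, 62, 62, 62, 63, 63]  (not all equal)
t=12: [53, 53, 53, 52, 52, 52, 52, 51, 51]  (not all equal)
t=13: [65, 65, 65, 65, 66, 66, 66, 67, 67]  (not all equal)
t=14: [47, 47, 47, 47, 47, 47, 46, 45, 45]  (not all equal)
t=15: [64, 64, 64, 64, 64, 64, 63, 62, 62]  (not all equal)
t=16: [50, 50, 50, 50, 50, 50, 51, 51, 51]  (not all equal)
t=17: [68, 68, 68, 68, 68, 68, 68, 68, 68]  (all equal)

Answer: 17
Key observation: Synchronization is absorbing here: once all patches are equal they stay equal, and step 17 is the first all-equal step.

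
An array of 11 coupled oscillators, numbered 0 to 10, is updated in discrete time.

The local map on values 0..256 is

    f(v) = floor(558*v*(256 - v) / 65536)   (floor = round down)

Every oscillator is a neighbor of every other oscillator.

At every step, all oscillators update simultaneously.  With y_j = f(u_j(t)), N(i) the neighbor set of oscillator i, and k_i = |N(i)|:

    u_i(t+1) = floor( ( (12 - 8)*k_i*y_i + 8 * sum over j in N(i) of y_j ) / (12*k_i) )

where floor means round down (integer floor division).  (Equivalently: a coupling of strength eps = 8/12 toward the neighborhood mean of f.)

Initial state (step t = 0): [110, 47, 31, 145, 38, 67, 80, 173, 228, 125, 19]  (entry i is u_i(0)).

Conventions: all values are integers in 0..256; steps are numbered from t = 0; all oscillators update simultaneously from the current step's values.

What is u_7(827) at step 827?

Answer: u_7(827) = 138
Key observation: The state at step 4, [138, 138, 138, 138, 138, 138, 138, 138, 138, 138, 138], reappears at step 5: the system is in a cycle of period 1 from step 4 on.  Therefore the state at step 827 equals the state at step 4 + ((827 - 4) mod 1) = 4, which is [138, 138, 138, 138, 138, 138, 138, 138, 138, 138, 138].

Derivation:
t=0: [110, 47, 31, 145, 38, 67, 80, 173, 228, 125, 19]
t=1: [107, 93, 86, 107, 89, 99, 102, 103, 85, 108, 81]
t=2: [131, 129, 128, 131, 128, 130, 130, 130, 127, 131, 127]
t=3: [139, 139, 139, 139, 139, 139, 139, 139, 139, 139, 139]
t=4: [138, 138, 138, 138, 138, 138, 138, 138, 138, 138, 138]
t=5: [138, 138, 138, 138, 138, 138, 138, 138, 138, 138, 138]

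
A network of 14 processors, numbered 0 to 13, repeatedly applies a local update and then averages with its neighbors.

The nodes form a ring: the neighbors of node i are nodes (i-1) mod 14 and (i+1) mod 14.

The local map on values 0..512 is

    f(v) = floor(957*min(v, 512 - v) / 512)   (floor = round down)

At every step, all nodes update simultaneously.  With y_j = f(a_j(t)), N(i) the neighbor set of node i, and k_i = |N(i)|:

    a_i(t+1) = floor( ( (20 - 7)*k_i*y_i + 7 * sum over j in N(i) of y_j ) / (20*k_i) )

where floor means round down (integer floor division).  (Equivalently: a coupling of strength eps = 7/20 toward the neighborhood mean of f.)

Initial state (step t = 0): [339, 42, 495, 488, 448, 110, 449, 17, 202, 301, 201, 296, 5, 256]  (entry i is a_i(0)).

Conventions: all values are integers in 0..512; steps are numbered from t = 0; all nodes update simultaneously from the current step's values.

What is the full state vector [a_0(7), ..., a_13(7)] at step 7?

Simulating step by step:
t=0: [339, 42, 495, 488, 448, 110, 449, 17, 202, 301, 201, 296, 5, 256]
t=1: [307, 112, 41, 54, 120, 174, 117, 106, 319, 387, 383, 329, 160, 368]
t=2: [332, 216, 103, 117, 219, 288, 233, 229, 309, 256, 257, 316, 301, 294]
t=3: [360, 354, 233, 246, 377, 419, 430, 420, 404, 460, 457, 390, 391, 392]
t=4: [275, 317, 414, 418, 274, 183, 159, 173, 177, 116, 123, 205, 226, 234]
t=5: [427, 345, 213, 223, 379, 351, 309, 319, 308, 238, 253, 362, 417, 435]
t=6: [182, 300, 386, 383, 286, 304, 361, 367, 388, 437, 433, 295, 189, 151]
t=7: [339, 358, 264, 271, 384, 375, 298, 265, 222, 157, 190, 350, 349, 304]

Answer: [339, 358, 264, 271, 384, 375, 298, 265, 222, 157, 190, 350, 349, 304]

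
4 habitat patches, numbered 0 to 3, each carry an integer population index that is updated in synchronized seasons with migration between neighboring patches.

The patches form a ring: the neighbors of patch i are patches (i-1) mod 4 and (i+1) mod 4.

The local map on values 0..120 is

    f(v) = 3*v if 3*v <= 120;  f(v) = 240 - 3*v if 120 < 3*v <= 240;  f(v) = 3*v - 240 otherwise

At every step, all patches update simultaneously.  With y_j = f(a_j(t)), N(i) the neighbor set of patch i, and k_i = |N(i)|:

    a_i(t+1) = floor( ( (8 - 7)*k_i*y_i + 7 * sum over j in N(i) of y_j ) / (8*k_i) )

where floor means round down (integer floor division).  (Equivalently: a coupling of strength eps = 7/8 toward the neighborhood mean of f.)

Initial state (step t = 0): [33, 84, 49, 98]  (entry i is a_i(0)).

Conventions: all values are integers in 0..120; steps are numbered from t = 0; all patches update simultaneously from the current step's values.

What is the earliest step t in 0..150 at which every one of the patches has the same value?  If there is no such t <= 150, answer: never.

Simulating step by step:
t=0: [33, 84, 49, 98]  (not all equal)
t=1: [41, 85, 40, 90]  (not all equal)
t=2: [34, 105, 34, 107]  (not all equal)
t=3: [81, 98, 81, 99]  (not all equal)
t=4: [48, 9, 48, 9]  (not all equal)
t=5: [35, 87, 35, 87]  (not all equal)
t=6: [31, 94, 31, 94]  (not all equal)
t=7: [48, 86, 48, 86]  (not all equal)
t=8: [27, 86, 27, 86]  (not all equal)
t=9: [25, 73, 25, 73]  (not all equal)
t=10: [27, 68, 27, 68]  (not all equal)
t=11: [41, 75, 41, 75]  (not all equal)
t=12: [27, 104, 27, 104]  (not all equal)
t=13: [73, 79, 73, 79]  (not all equal)
t=14: [5, 18, 5, 18]  (not all equal)
t=15: [49, 19, 49, 19]  (not all equal)
t=16: [61, 88, 61, 88]  (not all equal)
t=17: [28, 52, 28, 52]  (not all equal)
t=18: [84, 84, 84, 84]  (all equal)

Answer: 18
Key observation: Synchronization is absorbing here: once all patches are equal they stay equal, and step 18 is the first all-equal step.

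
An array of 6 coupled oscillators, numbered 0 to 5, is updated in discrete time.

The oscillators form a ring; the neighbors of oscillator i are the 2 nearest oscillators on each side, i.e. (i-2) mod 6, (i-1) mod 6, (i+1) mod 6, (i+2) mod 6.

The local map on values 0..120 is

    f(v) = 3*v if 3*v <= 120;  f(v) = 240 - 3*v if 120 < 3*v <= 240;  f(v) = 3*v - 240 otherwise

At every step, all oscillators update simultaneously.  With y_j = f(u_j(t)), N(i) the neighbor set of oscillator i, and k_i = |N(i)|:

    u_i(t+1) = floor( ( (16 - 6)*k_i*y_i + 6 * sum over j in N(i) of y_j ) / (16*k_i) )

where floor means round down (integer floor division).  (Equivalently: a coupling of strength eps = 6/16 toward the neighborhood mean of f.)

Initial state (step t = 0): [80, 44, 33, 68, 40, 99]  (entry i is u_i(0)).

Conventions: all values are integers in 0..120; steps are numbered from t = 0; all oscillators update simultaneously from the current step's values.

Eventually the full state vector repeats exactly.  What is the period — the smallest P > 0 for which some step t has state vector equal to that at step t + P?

Answer: 2
Key observation: The state at step 76, [91, 90, 90, 91, 90, 90], reappears at step 78 — and no state repeats earlier — so the cycle the system enters has period 2.

Derivation:
t=0: [80, 44, 33, 68, 40, 99]
t=1: [36, 85, 86, 58, 93, 60]
t=2: [79, 33, 32, 53, 48, 58]
t=3: [35, 84, 86, 84, 83, 67]
t=4: [72, 23, 24, 14, 21, 37]
t=5: [44, 66, 63, 55, 62, 87]
t=6: [83, 50, 58, 62, 57, 39]
t=7: [37, 79, 62, 65, 66, 93]
t=8: [82, 25, 52, 41, 49, 43]
t=9: [37, 76, 79, 107, 87, 96]
t=10: [77, 30, 22, 58, 35, 51]
t=11: [38, 77, 66, 73, 87, 79]
t=12: [78, 22, 41, 20, 30, 17]
t=13: [34, 63, 93, 67, 78, 52]
t=14: [80, 56, 42, 41, 28, 71]
t=15: [27, 69, 96, 100, 76, 42]
t=16: [70, 49, 47, 56, 35, 88]
t=17: [48, 79, 90, 75, 86, 43]
t=18: [75, 25, 31, 24, 34, 81]
t=19: [34, 64, 82, 70, 80, 26]
t=20: [76, 50, 20, 31, 20, 65]
t=21: [31, 75, 61, 82, 57, 52]
t=22: [79, 31, 52, 24, 65, 69]
t=23: [25, 76, 72, 68, 46, 40]
t=24: [71, 31, 36, 46, 87, 96]
t=25: [42, 84, 90, 89, 39, 52]
t=26: [94, 31, 44, 39, 97, 77]
t=27: [50, 84, 95, 97, 57, 34]
t=28: [77, 34, 48, 53, 70, 84]
t=29: [28, 82, 80, 73, 37, 28]
t=30: [71, 21, 20, 31, 87, 73]
t=31: [32, 58, 56, 73, 31, 32]
t=32: [90, 67, 70, 43, 84, 85]
t=33: [27, 41, 36, 78, 24, 27]
t=34: [86, 99, 93, 39, 70, 76]
t=35: [24, 53, 45, 86, 36, 28]
t=36: [80, 76, 91, 46, 93, 78]
t=37: [8, 20, 34, 72, 37, 18]
t=38: [45, 56, 84, 45, 88, 54]
t=39: [83, 73, 36, 83, 43, 77]
t=40: [28, 25, 81, 28, 82, 19]
t=41: [65, 68, 25, 65, 25, 58]
t=42: [51, 44, 65, 51, 68, 60]
t=43: [77, 93, 57, 77, 48, 67]
t=44: [28, 36, 57, 28, 71, 38]
t=45: [82, 100, 71, 82, 49, 99]
t=46: [25, 46, 32, 25, 67, 51]
t=47: [77, 94, 87, 77, 55, 81]
t=48: [18, 30, 25, 18, 50, 14]
t=49: [61, 77, 73, 61, 77, 53]
t=50: [46, 25, 25, 46, 25, 63]
t=51: [89, 77, 80, 89, 77, 65]
t=52: [22, 14, 6, 22, 14, 34]
t=53: [60, 49, 31, 60, 49, 84]
t=54: [64, 79, 86, 64, 79, 36]
t=55: [42, 22, 20, 42, 22, 77]
t=56: [90, 69, 71, 90, 69, 39]
t=57: [38, 39, 28, 38, 39, 84]
t=58: [102, 103, 95, 102, 103, 50]
t=59: [66, 68, 53, 66, 68, 81]
t=60: [40, 38, 65, 40, 38, 16]
t=61: [105, 102, 72, 105, 102, 73]
t=62: [63, 59, 41, 63, 59, 39]
t=63: [65, 70, 94, 65, 70, 94]
t=64: [41, 35, 40, 41, 35, 40]
t=65: [115, 110, 116, 115, 110, 116]
t=66: [102, 96, 104, 102, 96, 104]
t=67: [63, 55, 66, 63, 55, 66]
t=68: [53, 64, 49, 53, 64, 49]
t=69: [77, 62, 82, 77, 62, 82]
t=70: [16, 36, 15, 16, 36, 15]
t=71: [58, 84, 57, 58, 84, 57]
t=72: [56, 32, 57, 56, 32, 57]
t=73: [75, 86, 74, 75, 86, 74]
t=74: [16, 17, 17, 16, 17, 17]
t=75: [49, 50, 50, 49, 50, 50]
t=76: [91, 90, 90, 91, 90, 90]
t=77: [31, 30, 30, 31, 30, 30]
t=78: [91, 90, 90, 91, 90, 90]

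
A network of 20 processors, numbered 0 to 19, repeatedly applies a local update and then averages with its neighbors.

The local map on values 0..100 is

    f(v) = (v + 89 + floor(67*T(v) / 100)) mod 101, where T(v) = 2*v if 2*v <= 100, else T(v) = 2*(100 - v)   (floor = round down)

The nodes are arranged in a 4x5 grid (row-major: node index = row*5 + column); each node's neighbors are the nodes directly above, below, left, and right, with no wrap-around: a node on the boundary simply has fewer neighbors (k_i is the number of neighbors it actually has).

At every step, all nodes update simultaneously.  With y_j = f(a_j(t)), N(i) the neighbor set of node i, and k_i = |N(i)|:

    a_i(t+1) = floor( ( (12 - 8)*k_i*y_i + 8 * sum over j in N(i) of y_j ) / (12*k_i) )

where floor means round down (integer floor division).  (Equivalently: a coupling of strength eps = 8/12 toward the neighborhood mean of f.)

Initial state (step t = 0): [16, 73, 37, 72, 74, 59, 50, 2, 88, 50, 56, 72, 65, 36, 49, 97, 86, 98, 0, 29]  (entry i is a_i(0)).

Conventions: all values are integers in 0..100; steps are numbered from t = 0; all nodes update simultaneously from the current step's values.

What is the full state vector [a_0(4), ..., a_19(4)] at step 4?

Answer: [65, 95, 92, 91, 91, 61, 79, 91, 91, 90, 63, 92, 91, 90, 90, 81, 88, 92, 90, 90]

Derivation:
t=0: [16, 73, 37, 72, 74, 59, 50, 2, 88, 50, 56, 72, 65, 36, 49, 97, 86, 98, 0, 29]
t=1: [40, 55, 88, 90, 65, 6, 49, 75, 75, 43, 41, 65, 91, 70, 29, 60, 91, 91, 77, 48]
t=2: [28, 39, 72, 94, 92, 37, 33, 78, 94, 84, 50, 77, 94, 88, 81, 58, 72, 91, 95, 83]
t=3: [68, 74, 91, 91, 91, 51, 78, 88, 91, 91, 39, 74, 92, 91, 93, 34, 73, 91, 91, 92]
t=4: [65, 95, 92, 91, 91, 61, 79, 91, 91, 90, 63, 92, 91, 90, 90, 81, 88, 92, 90, 90]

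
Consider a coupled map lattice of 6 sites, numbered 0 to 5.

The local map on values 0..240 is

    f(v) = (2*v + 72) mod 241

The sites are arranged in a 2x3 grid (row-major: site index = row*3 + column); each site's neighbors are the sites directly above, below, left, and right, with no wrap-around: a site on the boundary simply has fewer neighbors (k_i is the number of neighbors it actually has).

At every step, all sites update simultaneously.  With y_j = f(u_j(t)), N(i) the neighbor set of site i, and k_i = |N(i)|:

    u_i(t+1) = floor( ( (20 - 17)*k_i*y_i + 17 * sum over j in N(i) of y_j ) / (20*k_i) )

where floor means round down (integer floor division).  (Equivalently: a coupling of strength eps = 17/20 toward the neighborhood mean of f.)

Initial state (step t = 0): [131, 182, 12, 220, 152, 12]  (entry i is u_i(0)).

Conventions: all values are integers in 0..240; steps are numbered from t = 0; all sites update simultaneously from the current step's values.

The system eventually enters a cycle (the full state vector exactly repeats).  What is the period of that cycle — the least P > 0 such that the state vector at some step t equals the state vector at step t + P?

Answer: 24
Key observation: The state at step 60, [158, 158, 158, 158, 158, 158], reappears at step 84 — and no state repeats earlier — so the cycle the system enters has period 24.

Derivation:
t=0: [131, 182, 12, 220, 152, 12]
t=1: [109, 121, 138, 101, 111, 112]
t=2: [52, 70, 70, 48, 53, 76]
t=3: [187, 192, 217, 175, 197, 199]
t=4: [199, 160, 192, 209, 210, 140]
t=5: [101, 151, 143, 102, 78, 112]
t=6: [76, 127, 97, 116, 97, 154]
t=7: [96, 90, 98, 115, 85, 42]
t=8: [34, 16, 75, 19, 64, 35]
t=9: [111, 174, 137, 161, 130, 200]
t=10: [149, 97, 190, 84, 173, 117]
t=11: [131, 150, 69, 166, 120, 174]
t=12: [138, 125, 163, 94, 144, 146]
t=13: [58, 120, 110, 98, 81, 135]
t=14: [69, 144, 80, 183, 91, 136]
t=15: [165, 146, 129, 124, 120, 119]
t=16: [110, 109, 94, 110, 87, 78]
t=17: [50, 28, 120, 31, 93, 44]
t=18: [137, 92, 133, 100, 122, 61]
t=19: [35, 80, 103, 81, 79, 102]
t=20: [219, 150, 119, 193, 176, 118]
t=21: [152, 98, 94, 122, 145, 117]
t=22: [63, 81, 41, 120, 65, 69]
t=23: [159, 192, 211, 180, 176, 182]
t=24: [194, 129, 176, 169, 197, 112]
t=25: [142, 191, 88, 214, 122, 181]
t=26: [115, 87, 173, 83, 131, 63]
t=27: [112, 94, 112, 101, 138, 144]
t=28: [30, 64, 66, 73, 64, 86]
t=29: [197, 181, 116, 173, 149, 172]
t=30: [191, 147, 165, 177, 173, 107]
t=31: [163, 174, 96, 193, 127, 150]
t=32: [191, 101, 135, 135, 162, 65]
t=33: [88, 137, 115, 171, 118, 139]
t=34: [119, 54, 100, 57, 119, 70]
t=35: [165, 74, 171, 86, 174, 74]
t=36: [118, 178, 212, 144, 152, 182]
t=37: [140, 89, 164, 103, 162, 92]
t=38: [36, 121, 34, 118, 40, 135]
t=39: [81, 134, 94, 135, 91, 139]
t=40: [120, 90, 91, 120, 89, 29]
t=41: [45, 28, 61, 44, 61, 28]
t=42: [146, 175, 137, 175, 146, 184]
t=43: [172, 126, 177, 131, 177, 126]
t=44: [101, 166, 98, 166, 101, 169]
t=45: [143, 50, 145, 52, 145, 50]
t=46: [165, 127, 164, 127, 165, 128]
t=47: [96, 149, 96, 149, 96, 149]
t=48: [113, 38, 113, 38, 113, 38]
t=49: [134, 70, 134, 70, 134, 70]
t=50: [195, 115, 195, 115, 195, 115]
t=51: [85, 197, 85, 197, 85, 197]
t=52: [191, 34, 191, 34, 191, 34]
t=53: [150, 202, 150, 202, 150, 202]
t=54: [219, 146, 219, 146, 219, 146]
t=55: [108, 42, 108, 42, 108, 42]
t=56: [139, 63, 139, 63, 139, 63]
t=57: [184, 122, 184, 122, 184, 122]
t=58: [93, 180, 93, 180, 93, 180]
t=59: [164, 43, 164, 43, 164, 43]
t=60: [158, 158, 158, 158, 158, 158]
t=61: [147, 147, 147, 147, 147, 147]
t=62: [125, 125, 125, 125, 125, 125]
t=63: [81, 81, 81, 81, 81, 81]
t=64: [234, 234, 234, 234, 234, 234]
t=65: [58, 58, 58, 58, 58, 58]
t=66: [188, 188, 188, 188, 188, 188]
t=67: [207, 207, 207, 207, 207, 207]
t=68: [4, 4, 4, 4, 4, 4]
t=69: [80, 80, 80, 80, 80, 80]
t=70: [232, 232, 232, 232, 232, 232]
t=71: [54, 54, 54, 54, 54, 54]
t=72: [180, 180, 180, 180, 180, 180]
t=73: [191, 191, 191, 191, 191, 191]
t=74: [213, 213, 213, 213, 213, 213]
t=75: [16, 16, 16, 16, 16, 16]
t=76: [104, 104, 104, 104, 104, 104]
t=77: [39, 39, 39, 39, 39, 39]
t=78: [150, 150, 150, 150, 150, 150]
t=79: [131, 131, 131, 131, 131, 131]
t=80: [93, 93, 93, 93, 93, 93]
t=81: [17, 17, 17, 17, 17, 17]
t=82: [106, 106, 106, 106, 106, 106]
t=83: [43, 43, 43, 43, 43, 43]
t=84: [158, 158, 158, 158, 158, 158]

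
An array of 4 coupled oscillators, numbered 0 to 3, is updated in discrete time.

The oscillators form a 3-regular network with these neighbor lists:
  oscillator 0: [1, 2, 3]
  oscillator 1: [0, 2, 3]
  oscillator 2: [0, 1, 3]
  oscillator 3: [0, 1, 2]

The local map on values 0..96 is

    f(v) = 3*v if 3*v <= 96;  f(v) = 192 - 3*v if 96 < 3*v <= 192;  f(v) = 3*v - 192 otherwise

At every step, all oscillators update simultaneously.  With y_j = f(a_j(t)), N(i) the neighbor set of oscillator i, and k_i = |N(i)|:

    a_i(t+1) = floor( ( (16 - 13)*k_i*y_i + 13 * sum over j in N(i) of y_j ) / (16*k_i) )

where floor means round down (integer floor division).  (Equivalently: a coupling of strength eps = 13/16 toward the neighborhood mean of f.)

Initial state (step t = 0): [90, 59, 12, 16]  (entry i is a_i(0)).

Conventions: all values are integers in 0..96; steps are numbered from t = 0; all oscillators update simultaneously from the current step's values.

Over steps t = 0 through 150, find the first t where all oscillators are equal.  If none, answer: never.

Answer: 4
Key observation: Synchronization is absorbing here: once all oscillators are equal they stay equal, and step 4 is the first all-equal step.

Derivation:
t=0: [90, 59, 12, 16]  (not all equal)
t=1: [41, 46, 44, 43]  (not all equal)
t=2: [60, 62, 61, 61]  (not all equal)
t=3: [8, 9, 9, 9]  (not all equal)
t=4: [26, 26, 26, 26]  (all equal)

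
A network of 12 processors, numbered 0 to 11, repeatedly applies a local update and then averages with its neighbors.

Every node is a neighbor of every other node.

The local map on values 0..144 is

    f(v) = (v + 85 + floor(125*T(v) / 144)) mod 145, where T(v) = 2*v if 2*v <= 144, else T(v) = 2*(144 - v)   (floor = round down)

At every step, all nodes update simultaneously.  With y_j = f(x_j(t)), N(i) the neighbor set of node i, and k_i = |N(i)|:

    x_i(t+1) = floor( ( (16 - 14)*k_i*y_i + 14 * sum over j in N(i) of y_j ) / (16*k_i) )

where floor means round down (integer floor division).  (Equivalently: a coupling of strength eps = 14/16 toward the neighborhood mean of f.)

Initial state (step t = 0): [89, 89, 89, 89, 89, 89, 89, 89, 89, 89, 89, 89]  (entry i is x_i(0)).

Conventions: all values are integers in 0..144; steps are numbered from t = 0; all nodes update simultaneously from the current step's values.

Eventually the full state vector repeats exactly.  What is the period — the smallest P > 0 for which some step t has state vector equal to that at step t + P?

Simulating step by step:
t=0: [89, 89, 89, 89, 89, 89, 89, 89, 89, 89, 89, 89]
t=1: [124, 124, 124, 124, 124, 124, 124, 124, 124, 124, 124, 124]
t=2: [98, 98, 98, 98, 98, 98, 98, 98, 98, 98, 98, 98]
t=3: [117, 117, 117, 117, 117, 117, 117, 117, 117, 117, 117, 117]
t=4: [103, 103, 103, 103, 103, 103, 103, 103, 103, 103, 103, 103]
t=5: [114, 114, 114, 114, 114, 114, 114, 114, 114, 114, 114, 114]
t=6: [106, 106, 106, 106, 106, 106, 106, 106, 106, 106, 106, 106]
t=7: [111, 111, 111, 111, 111, 111, 111, 111, 111, 111, 111, 111]
t=8: [108, 108, 108, 108, 108, 108, 108, 108, 108, 108, 108, 108]
t=9: [110, 110, 110, 110, 110, 110, 110, 110, 110, 110, 110, 110]
t=10: [109, 109, 109, 109, 109, 109, 109, 109, 109, 109, 109, 109]
t=11: [109, 109, 109, 109, 109, 109, 109, 109, 109, 109, 109, 109]

Answer: 1
Key observation: The state at step 10, [109, 109, 109, 109, 109, 109, 109, 109, 109, 109, 109, 109], reappears at step 11 — and no state repeats earlier — so the cycle the system enters has period 1.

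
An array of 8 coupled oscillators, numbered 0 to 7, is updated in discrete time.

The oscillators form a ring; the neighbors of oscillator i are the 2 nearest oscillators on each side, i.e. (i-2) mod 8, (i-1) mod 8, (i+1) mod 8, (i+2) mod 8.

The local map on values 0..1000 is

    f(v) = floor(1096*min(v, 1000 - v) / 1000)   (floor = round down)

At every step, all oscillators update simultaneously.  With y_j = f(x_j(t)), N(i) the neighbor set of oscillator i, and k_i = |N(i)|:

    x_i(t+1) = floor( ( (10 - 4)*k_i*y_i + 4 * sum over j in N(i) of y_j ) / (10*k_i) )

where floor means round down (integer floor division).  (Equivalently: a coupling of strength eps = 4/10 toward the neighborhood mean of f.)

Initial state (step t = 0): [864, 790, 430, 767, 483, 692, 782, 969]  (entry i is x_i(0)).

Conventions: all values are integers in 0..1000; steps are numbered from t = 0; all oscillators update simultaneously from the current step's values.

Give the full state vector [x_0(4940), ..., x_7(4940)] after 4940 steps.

Simulating step by step:
t=0: [864, 790, 430, 767, 483, 692, 782, 969]
t=1: [186, 228, 398, 309, 447, 307, 247, 115]
t=2: [229, 259, 389, 353, 431, 323, 277, 181]
t=3: [271, 295, 394, 385, 430, 348, 309, 237]
t=4: [313, 334, 409, 413, 439, 377, 343, 289]
t=5: [356, 375, 433, 442, 457, 410, 380, 339]
t=6: [401, 418, 462, 473, 482, 446, 420, 389]
t=7: [448, 463, 497, 508, 514, 486, 464, 440]
t=8: [498, 509, 533, 534, 531, 525, 508, 493]
t=9: [539, 533, 517, 514, 516, 522, 535, 538]
t=10: [508, 513, 525, 528, 527, 521, 511, 508]
t=11: [536, 531, 522, 519, 520, 525, 533, 536]
t=12: [510, 515, 521, 524, 523, 519, 512, 510]
t=13: [534, 530, 525, 523, 523, 527, 532, 535]
t=14: [511, 515, 518, 520, 520, 517, 513, 510]
t=15: [533, 531, 528, 527, 527, 529, 532, 535]
t=16: [511, 513, 516, 517, 517, 515, 512, 510]
t=17: [534, 532, 530, 529, 529, 531, 533, 535]
t=18: [510, 512, 514, 515, 515, 513, 511, 510]
t=19: [536, 534, 532, 531, 531, 533, 534, 536]
t=20: [508, 510, 511, 513, 513, 511, 510, 508]
t=21: [538, 536, 535, 533, 533, 535, 536, 538]
t=22: [506, 508, 509, 510, 510, 509, 508, 506]
t=23: [540, 539, 538, 537, 537, 538, 539, 540]
t=24: [504, 505, 505, 506, 506, 505, 505, 504]
t=25: [542, 542, 541, 541, 541, 541, 542, 542]
t=26: [501, 501, 502, 502, 502, 502, 501, 501]
t=27: [545, 545, 545, 545, 545, 545, 545, 545]
t=28: [498, 498, 498, 498, 498, 498, 498, 498]
t=29: [545, 545, 545, 545, 545, 545, 545, 545]

Answer: [498, 498, 498, 498, 498, 498, 498, 498]
Key observation: The state at step 27, [545, 545, 545, 545, 545, 545, 545, 545], reappears at step 29: the system is in a cycle of period 2 from step 27 on.  Therefore the state at step 4940 equals the state at step 27 + ((4940 - 27) mod 2) = 28, which is [498, 498, 498, 498, 498, 498, 498, 498].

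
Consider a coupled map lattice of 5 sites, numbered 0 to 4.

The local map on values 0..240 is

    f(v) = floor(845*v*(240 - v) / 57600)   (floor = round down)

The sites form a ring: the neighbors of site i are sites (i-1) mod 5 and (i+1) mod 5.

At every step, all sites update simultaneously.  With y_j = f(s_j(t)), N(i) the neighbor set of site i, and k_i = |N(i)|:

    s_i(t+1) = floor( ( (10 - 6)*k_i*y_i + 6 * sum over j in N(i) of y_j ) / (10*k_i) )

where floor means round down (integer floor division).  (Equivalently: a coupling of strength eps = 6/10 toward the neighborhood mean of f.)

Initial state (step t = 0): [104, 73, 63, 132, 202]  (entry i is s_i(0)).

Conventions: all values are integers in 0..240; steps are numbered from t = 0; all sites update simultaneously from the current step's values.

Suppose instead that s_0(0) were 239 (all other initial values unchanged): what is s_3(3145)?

Simulating step by step:
t=0: [239, 73, 63, 132, 202]
t=1: [88, 121, 181, 166, 108]
t=2: [204, 190, 179, 181, 196]
t=3: [122, 135, 152, 148, 129]
t=4: [209, 204, 200, 201, 207]
t=5: [100, 106, 113, 110, 102]
t=6: [206, 207, 209, 208, 206]
t=7: [101, 99, 97, 97, 100]
t=8: [204, 204, 203, 203, 204]
t=9: [107, 107, 109, 109, 107]
t=10: [208, 208, 208, 208, 208]
t=11: [97, 97, 97, 97, 97]
t=12: [203, 203, 203, 203, 203]
t=13: [110, 110, 110, 110, 110]
t=14: [209, 209, 209, 209, 209]
t=15: [95, 95, 95, 95, 95]
t=16: [202, 202, 202, 202, 202]
t=17: [112, 112, 112, 112, 112]
t=18: [210, 210, 210, 210, 210]
t=19: [92, 92, 92, 92, 92]
t=20: [199, 199, 199, 199, 199]
t=21: [119, 119, 119, 119, 119]
t=22: [211, 211, 211, 211, 211]
t=23: [89, 89, 89, 89, 89]
t=24: [197, 197, 197, 197, 197]
t=25: [124, 124, 124, 124, 124]
t=26: [211, 211, 211, 211, 211]

Answer: s_3(3145) = 124
Key observation: The state at step 22, [211, 211, 211, 211, 211], reappears at step 26: the system is in a cycle of period 4 from step 22 on.  Therefore the state at step 3145 equals the state at step 22 + ((3145 - 22) mod 4) = 25, which is [124, 124, 124, 124, 124].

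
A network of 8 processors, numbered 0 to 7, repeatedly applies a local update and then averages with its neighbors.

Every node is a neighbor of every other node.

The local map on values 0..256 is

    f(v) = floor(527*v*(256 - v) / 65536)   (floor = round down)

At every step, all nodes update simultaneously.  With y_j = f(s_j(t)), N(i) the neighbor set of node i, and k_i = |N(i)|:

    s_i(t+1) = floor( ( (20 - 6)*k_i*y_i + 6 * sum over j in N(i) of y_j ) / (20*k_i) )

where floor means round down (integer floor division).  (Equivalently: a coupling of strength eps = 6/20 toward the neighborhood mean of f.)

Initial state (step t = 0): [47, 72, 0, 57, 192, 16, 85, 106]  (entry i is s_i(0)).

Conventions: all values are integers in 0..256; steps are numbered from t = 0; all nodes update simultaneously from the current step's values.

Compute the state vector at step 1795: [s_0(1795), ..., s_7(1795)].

Answer: [131, 131, 131, 131, 131, 131, 131, 131]
Key observation: The state at step 5, [131, 131, 131, 131, 131, 131, 131, 131], reappears at step 6: the system is in a cycle of period 1 from step 5 on.  Therefore the state at step 1795 equals the state at step 5 + ((1795 - 5) mod 1) = 5, which is [131, 131, 131, 131, 131, 131, 131, 131].

Derivation:
t=0: [47, 72, 0, 57, 192, 16, 85, 106]
t=1: [78, 97, 27, 87, 92, 47, 103, 111]
t=2: [109, 118, 68, 114, 116, 87, 119, 121]
t=3: [126, 128, 109, 128, 128, 120, 128, 128]
t=4: [130, 130, 128, 130, 130, 130, 130, 130]
t=5: [131, 131, 131, 131, 131, 131, 131, 131]
t=6: [131, 131, 131, 131, 131, 131, 131, 131]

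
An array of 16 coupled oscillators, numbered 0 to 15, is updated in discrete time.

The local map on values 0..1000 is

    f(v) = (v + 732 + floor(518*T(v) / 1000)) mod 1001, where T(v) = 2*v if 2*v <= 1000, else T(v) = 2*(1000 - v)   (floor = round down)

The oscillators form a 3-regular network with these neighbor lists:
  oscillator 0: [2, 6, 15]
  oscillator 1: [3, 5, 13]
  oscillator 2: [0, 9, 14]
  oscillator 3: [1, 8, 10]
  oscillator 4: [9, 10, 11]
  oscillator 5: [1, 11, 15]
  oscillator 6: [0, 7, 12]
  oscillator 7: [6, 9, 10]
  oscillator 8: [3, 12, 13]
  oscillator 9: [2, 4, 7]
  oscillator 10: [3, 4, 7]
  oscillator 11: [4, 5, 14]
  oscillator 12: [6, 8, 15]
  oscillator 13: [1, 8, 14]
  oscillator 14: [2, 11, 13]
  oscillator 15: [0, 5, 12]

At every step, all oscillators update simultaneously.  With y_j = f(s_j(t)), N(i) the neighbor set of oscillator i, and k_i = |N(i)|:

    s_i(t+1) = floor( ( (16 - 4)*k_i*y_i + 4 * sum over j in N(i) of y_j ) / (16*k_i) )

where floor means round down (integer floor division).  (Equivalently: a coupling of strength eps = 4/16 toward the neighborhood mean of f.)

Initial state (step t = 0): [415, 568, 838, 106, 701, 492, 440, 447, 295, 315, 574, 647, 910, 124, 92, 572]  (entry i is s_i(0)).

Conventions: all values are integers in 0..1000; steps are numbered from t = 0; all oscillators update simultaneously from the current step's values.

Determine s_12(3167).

Simulating step by step:
t=0: [415, 568, 838, 106, 701, 492, 440, 447, 295, 315, 574, 647, 910, 124, 92, 572]
t=1: [606, 781, 707, 862, 710, 735, 632, 626, 470, 455, 753, 756, 692, 904, 894, 729]
t=2: [744, 737, 733, 731, 733, 739, 743, 736, 699, 678, 739, 738, 737, 730, 735, 740]
t=3: [740, 740, 740, 740, 740, 740, 740, 740, 740, 741, 740, 740, 740, 740, 740, 740]
t=4: [740, 740, 740, 740, 740, 740, 740, 740, 740, 740, 740, 740, 740, 740, 740, 740]
t=5: [740, 740, 740, 740, 740, 740, 740, 740, 740, 740, 740, 740, 740, 740, 740, 740]

Answer: s_12(3167) = 740
Key observation: The state at step 4, [740, 740, 740, 740, 740, 740, 740, 740, 740, 740, 740, 740, 740, 740, 740, 740], reappears at step 5: the system is in a cycle of period 1 from step 4 on.  Therefore the state at step 3167 equals the state at step 4 + ((3167 - 4) mod 1) = 4, which is [740, 740, 740, 740, 740, 740, 740, 740, 740, 740, 740, 740, 740, 740, 740, 740].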